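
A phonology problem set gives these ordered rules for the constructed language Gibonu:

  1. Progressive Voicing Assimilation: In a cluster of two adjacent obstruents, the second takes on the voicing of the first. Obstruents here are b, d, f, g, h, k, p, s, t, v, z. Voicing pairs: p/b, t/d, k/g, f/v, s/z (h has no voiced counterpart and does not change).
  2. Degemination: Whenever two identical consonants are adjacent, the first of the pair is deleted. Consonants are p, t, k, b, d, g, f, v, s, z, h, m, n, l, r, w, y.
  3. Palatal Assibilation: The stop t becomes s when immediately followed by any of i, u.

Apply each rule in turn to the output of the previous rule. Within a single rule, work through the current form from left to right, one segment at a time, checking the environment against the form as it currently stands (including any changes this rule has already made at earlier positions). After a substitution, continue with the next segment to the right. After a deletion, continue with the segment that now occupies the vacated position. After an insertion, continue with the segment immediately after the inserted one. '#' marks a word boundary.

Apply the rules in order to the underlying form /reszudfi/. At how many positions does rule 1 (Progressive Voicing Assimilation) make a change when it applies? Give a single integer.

2

1 Progressive Voicing Assimilation: [reszudfi] → [ressudvi]
2 Degemination: [ressudvi] → [resudvi]
3 Palatal Assibilation: no change — [resudvi]
Rule 1 changed 2 position(s).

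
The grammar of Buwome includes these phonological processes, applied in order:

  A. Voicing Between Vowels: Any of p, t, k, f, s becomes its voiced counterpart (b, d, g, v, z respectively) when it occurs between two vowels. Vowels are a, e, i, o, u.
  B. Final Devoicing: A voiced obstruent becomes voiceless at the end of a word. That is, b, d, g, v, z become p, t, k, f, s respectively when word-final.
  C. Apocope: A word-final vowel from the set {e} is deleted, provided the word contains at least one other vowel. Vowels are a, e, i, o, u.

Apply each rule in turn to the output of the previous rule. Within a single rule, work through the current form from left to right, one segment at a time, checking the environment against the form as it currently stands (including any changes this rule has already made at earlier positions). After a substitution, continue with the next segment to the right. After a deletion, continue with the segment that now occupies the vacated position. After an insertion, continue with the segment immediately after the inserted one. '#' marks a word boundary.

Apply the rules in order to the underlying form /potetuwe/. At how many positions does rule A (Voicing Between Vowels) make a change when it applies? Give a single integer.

A Voicing Between Vowels: [potetuwe] → [podeduwe]
B Final Devoicing: no change — [podeduwe]
C Apocope: [podeduwe] → [podeduw]
Rule A changed 2 position(s).

2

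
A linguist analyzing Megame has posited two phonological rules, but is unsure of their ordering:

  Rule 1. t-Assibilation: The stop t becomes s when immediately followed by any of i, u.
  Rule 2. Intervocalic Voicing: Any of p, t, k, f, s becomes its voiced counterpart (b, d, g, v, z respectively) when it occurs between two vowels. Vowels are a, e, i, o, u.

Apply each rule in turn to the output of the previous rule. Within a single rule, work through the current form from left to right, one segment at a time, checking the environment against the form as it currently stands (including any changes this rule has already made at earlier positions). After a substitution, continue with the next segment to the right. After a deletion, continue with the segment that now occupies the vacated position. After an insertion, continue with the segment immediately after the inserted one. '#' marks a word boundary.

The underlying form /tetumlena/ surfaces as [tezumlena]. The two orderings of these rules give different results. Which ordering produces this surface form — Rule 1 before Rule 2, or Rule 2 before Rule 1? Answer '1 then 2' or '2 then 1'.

1 then 2

Order 1 then 2:
  1 t-Assibilation: [tetumlena] → [tesumlena]
  2 Intervocalic Voicing: [tesumlena] → [tezumlena]
  result: [tezumlena]
Order 2 then 1:
  2 Intervocalic Voicing: [tetumlena] → [tedumlena]
  1 t-Assibilation: no change — [tedumlena]
  result: [tedumlena]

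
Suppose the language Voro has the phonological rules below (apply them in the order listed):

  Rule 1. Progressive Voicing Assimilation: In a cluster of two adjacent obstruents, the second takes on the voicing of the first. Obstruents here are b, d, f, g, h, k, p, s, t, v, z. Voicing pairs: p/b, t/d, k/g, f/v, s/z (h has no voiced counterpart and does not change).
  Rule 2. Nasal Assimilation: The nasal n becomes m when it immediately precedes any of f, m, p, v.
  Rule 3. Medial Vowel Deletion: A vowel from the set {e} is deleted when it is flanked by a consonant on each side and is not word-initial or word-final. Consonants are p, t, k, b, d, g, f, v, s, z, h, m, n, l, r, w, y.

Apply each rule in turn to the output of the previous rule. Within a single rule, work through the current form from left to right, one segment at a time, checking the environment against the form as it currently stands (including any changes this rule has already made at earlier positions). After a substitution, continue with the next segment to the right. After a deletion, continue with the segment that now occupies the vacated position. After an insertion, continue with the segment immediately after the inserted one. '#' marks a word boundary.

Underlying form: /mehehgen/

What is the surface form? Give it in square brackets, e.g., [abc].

[mhhkn]

Rule 1 Progressive Voicing Assimilation: [mehehgen] → [mehehken]
Rule 2 Nasal Assimilation: no change — [mehehken]
Rule 3 Medial Vowel Deletion: [mehehken] → [mhhkn]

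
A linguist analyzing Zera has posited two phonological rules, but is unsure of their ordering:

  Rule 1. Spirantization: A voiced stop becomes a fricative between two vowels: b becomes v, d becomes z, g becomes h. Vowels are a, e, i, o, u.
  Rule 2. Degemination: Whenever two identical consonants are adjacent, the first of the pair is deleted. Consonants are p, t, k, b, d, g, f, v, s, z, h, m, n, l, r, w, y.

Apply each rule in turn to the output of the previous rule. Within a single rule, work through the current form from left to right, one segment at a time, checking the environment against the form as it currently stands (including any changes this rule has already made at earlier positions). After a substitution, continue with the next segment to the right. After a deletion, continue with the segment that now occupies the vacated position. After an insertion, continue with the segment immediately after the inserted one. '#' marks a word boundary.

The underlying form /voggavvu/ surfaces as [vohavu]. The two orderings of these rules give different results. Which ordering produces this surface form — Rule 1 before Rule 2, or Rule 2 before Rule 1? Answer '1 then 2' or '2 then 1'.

2 then 1

Order 1 then 2:
  1 Spirantization: no change — [voggavvu]
  2 Degemination: [voggavvu] → [vogavu]
  result: [vogavu]
Order 2 then 1:
  2 Degemination: [voggavvu] → [vogavu]
  1 Spirantization: [vogavu] → [vohavu]
  result: [vohavu]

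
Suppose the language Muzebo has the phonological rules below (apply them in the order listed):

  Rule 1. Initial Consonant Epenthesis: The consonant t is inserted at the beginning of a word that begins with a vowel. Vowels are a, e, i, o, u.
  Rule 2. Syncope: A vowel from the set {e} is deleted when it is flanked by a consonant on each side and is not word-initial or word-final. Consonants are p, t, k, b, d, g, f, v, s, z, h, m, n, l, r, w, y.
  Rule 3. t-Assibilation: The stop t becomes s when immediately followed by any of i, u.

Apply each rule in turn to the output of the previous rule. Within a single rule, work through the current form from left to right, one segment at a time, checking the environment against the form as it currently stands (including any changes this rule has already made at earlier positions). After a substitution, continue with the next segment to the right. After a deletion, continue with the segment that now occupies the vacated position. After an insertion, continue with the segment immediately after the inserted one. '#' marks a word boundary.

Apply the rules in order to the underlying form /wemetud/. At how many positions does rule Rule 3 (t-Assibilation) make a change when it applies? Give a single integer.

1

Rule 1 Initial Consonant Epenthesis: no change — [wemetud]
Rule 2 Syncope: [wemetud] → [wmtud]
Rule 3 t-Assibilation: [wmtud] → [wmsud]
Rule Rule 3 changed 1 position(s).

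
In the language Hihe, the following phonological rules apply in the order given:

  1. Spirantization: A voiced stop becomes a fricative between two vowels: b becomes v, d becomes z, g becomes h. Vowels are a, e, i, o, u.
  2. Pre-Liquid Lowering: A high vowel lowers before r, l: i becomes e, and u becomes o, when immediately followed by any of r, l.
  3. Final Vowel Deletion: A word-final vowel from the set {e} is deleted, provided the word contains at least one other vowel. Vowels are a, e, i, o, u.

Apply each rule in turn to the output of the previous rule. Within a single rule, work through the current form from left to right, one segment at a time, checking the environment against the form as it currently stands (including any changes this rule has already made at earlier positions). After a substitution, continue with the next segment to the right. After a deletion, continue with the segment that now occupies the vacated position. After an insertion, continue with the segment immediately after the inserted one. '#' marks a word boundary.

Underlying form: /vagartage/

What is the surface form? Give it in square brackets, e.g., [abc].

1 Spirantization: [vagartage] → [vahartahe]
2 Pre-Liquid Lowering: no change — [vahartahe]
3 Final Vowel Deletion: [vahartahe] → [vahartah]

[vahartah]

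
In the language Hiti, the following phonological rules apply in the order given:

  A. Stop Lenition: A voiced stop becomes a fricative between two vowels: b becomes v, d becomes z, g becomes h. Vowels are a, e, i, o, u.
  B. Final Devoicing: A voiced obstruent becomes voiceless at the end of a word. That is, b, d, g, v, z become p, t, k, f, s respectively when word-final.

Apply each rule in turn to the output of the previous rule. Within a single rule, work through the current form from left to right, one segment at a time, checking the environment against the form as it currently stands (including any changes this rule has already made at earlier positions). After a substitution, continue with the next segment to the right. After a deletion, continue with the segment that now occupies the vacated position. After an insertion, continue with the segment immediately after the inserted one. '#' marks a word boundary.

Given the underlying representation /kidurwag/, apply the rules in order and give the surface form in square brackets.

[kizurwak]

A Stop Lenition: [kidurwag] → [kizurwag]
B Final Devoicing: [kizurwag] → [kizurwak]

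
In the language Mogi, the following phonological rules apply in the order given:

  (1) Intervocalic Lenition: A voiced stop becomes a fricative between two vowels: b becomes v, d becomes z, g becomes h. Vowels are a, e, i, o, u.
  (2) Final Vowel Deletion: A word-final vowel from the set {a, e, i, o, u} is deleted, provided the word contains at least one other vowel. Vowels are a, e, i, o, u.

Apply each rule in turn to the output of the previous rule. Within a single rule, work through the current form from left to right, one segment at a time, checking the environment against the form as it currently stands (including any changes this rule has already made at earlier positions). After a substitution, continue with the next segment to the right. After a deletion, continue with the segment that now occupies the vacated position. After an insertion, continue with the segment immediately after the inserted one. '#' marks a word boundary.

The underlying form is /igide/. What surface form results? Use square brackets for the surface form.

[ihiz]

(1) Intervocalic Lenition: [igide] → [ihize]
(2) Final Vowel Deletion: [ihize] → [ihiz]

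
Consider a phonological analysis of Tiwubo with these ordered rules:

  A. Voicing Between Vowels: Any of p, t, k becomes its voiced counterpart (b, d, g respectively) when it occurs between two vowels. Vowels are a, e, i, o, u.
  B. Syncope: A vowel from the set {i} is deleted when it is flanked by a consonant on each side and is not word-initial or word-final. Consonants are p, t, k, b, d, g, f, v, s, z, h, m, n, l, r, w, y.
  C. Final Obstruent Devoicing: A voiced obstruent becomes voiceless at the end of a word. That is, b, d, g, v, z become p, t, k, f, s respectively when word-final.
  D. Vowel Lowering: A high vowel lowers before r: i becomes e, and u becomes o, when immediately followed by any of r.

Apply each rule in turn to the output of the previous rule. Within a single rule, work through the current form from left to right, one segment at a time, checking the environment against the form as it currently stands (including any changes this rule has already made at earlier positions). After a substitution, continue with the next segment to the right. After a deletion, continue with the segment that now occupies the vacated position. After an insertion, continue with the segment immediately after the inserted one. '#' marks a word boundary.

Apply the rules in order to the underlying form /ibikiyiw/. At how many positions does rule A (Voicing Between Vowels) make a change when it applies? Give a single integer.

A Voicing Between Vowels: [ibikiyiw] → [ibigiyiw]
B Syncope: [ibigiyiw] → [ibgyw]
C Final Obstruent Devoicing: no change — [ibgyw]
D Vowel Lowering: no change — [ibgyw]
Rule A changed 1 position(s).

1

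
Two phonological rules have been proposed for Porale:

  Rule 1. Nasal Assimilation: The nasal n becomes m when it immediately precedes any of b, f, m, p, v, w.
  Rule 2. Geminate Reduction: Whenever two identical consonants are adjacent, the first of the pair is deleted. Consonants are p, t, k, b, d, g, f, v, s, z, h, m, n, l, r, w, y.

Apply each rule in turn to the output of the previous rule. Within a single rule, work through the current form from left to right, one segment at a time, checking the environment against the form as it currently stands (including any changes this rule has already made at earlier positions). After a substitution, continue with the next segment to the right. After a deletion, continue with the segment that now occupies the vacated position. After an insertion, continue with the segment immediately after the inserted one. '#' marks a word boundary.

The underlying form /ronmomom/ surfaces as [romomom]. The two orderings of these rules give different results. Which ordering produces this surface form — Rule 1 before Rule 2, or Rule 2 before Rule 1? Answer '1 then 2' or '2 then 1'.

Order 1 then 2:
  1 Nasal Assimilation: [ronmomom] → [rommomom]
  2 Geminate Reduction: [rommomom] → [romomom]
  result: [romomom]
Order 2 then 1:
  2 Geminate Reduction: no change — [ronmomom]
  1 Nasal Assimilation: [ronmomom] → [rommomom]
  result: [rommomom]

1 then 2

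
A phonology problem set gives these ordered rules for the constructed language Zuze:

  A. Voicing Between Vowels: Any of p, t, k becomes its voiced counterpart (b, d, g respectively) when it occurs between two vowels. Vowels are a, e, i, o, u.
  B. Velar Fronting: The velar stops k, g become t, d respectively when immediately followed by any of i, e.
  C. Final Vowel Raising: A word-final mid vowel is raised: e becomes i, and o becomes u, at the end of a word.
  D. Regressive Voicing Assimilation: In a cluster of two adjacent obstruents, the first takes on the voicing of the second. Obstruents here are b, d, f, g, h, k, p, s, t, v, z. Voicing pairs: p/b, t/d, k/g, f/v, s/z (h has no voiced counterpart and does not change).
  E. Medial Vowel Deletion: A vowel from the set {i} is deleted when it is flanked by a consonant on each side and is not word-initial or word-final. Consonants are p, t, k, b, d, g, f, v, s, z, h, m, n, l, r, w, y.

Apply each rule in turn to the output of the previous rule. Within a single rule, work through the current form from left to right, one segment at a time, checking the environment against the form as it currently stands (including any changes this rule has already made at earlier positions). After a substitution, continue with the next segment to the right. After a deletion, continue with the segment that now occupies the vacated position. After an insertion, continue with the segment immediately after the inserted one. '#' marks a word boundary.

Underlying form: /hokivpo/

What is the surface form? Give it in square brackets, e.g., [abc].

A Voicing Between Vowels: [hokivpo] → [hogivpo]
B Velar Fronting: [hogivpo] → [hodivpo]
C Final Vowel Raising: [hodivpo] → [hodivpu]
D Regressive Voicing Assimilation: [hodivpu] → [hodifpu]
E Medial Vowel Deletion: [hodifpu] → [hodfpu]

[hodfpu]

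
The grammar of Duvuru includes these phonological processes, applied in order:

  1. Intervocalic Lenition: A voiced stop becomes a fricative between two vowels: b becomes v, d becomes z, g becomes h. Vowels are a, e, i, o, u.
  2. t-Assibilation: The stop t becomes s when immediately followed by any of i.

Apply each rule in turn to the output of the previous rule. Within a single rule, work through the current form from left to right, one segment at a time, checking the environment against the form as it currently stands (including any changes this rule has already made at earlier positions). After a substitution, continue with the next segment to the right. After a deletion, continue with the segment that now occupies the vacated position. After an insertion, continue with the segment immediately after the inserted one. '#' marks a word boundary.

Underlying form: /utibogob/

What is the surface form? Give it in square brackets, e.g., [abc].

[usivohob]

1 Intervocalic Lenition: [utibogob] → [utivohob]
2 t-Assibilation: [utivohob] → [usivohob]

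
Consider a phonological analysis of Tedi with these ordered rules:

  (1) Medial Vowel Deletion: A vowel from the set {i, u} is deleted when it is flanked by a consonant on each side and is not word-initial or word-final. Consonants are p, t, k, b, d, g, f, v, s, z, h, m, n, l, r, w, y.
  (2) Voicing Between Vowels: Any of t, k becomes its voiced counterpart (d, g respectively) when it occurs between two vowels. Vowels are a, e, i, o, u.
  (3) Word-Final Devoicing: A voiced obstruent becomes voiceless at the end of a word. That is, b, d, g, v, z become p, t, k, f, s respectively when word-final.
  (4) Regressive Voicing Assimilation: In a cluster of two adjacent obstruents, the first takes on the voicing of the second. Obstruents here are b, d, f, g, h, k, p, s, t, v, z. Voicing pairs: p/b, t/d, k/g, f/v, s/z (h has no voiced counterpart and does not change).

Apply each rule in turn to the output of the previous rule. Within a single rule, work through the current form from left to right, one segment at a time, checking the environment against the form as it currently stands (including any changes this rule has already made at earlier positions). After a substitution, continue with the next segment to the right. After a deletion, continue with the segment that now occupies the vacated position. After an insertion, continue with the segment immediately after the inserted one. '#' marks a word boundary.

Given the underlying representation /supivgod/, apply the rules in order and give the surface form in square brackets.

[sbvgot]

(1) Medial Vowel Deletion: [supivgod] → [spvgod]
(2) Voicing Between Vowels: no change — [spvgod]
(3) Word-Final Devoicing: [spvgod] → [spvgot]
(4) Regressive Voicing Assimilation: [spvgot] → [sbvgot]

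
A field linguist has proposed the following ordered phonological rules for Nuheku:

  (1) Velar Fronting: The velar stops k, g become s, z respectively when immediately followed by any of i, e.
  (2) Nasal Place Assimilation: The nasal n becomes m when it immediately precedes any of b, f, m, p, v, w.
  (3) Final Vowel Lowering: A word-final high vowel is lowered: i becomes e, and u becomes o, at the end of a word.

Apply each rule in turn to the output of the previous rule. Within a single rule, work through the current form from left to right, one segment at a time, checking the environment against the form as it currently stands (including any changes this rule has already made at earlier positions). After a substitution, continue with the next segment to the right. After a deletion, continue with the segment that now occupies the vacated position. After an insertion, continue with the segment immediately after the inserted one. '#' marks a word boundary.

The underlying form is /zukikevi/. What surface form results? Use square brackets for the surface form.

(1) Velar Fronting: [zukikevi] → [zusisevi]
(2) Nasal Place Assimilation: no change — [zusisevi]
(3) Final Vowel Lowering: [zusisevi] → [zusiseve]

[zusiseve]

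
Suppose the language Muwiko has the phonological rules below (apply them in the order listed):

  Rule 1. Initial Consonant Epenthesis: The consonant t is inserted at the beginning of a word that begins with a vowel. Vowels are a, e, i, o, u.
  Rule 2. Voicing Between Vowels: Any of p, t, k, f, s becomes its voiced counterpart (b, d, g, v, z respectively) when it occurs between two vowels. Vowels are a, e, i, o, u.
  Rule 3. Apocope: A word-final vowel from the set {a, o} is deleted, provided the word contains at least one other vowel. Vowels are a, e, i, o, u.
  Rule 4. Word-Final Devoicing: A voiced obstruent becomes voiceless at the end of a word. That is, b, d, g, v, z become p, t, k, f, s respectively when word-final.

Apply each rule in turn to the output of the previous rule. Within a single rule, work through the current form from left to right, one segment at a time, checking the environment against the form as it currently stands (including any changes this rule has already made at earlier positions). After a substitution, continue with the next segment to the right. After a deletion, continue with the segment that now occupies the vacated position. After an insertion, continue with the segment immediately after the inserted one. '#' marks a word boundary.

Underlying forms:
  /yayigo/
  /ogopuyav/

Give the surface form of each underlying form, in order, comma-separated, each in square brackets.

[yayik], [togobuyaf]

/yayigo/:
  Rule 1 Initial Consonant Epenthesis: no change — [yayigo]
  Rule 2 Voicing Between Vowels: no change — [yayigo]
  Rule 3 Apocope: [yayigo] → [yayig]
  Rule 4 Word-Final Devoicing: [yayig] → [yayik]
/ogopuyav/:
  Rule 1 Initial Consonant Epenthesis: [ogopuyav] → [togopuyav]
  Rule 2 Voicing Between Vowels: [togopuyav] → [togobuyav]
  Rule 3 Apocope: no change — [togobuyav]
  Rule 4 Word-Final Devoicing: [togobuyav] → [togobuyaf]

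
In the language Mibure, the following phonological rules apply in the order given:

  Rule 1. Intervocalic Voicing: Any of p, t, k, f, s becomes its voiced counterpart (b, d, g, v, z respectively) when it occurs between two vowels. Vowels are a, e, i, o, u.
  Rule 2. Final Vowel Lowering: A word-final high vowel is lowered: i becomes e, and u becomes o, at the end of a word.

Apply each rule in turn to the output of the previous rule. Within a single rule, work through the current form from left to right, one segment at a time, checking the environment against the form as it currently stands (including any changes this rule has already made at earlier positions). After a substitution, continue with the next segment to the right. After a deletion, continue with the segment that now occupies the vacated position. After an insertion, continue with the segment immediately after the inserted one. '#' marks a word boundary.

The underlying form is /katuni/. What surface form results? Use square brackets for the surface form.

Rule 1 Intervocalic Voicing: [katuni] → [kaduni]
Rule 2 Final Vowel Lowering: [kaduni] → [kadune]

[kadune]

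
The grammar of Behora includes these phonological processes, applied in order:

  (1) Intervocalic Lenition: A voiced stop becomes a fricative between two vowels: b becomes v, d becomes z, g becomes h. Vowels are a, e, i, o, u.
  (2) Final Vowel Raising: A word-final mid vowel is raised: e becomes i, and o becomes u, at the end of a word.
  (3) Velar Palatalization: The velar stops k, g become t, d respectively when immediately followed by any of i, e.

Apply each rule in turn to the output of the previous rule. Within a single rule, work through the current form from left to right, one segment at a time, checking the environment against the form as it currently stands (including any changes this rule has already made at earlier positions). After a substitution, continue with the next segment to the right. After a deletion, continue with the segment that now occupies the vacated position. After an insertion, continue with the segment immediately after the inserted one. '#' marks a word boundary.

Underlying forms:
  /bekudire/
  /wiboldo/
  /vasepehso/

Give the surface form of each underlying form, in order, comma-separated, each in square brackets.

/bekudire/:
  (1) Intervocalic Lenition: [bekudire] → [bekuzire]
  (2) Final Vowel Raising: [bekuzire] → [bekuziri]
  (3) Velar Palatalization: no change — [bekuziri]
/wiboldo/:
  (1) Intervocalic Lenition: [wiboldo] → [wivoldo]
  (2) Final Vowel Raising: [wivoldo] → [wivoldu]
  (3) Velar Palatalization: no change — [wivoldu]
/vasepehso/:
  (1) Intervocalic Lenition: no change — [vasepehso]
  (2) Final Vowel Raising: [vasepehso] → [vasepehsu]
  (3) Velar Palatalization: no change — [vasepehsu]

[bekuziri], [wivoldu], [vasepehsu]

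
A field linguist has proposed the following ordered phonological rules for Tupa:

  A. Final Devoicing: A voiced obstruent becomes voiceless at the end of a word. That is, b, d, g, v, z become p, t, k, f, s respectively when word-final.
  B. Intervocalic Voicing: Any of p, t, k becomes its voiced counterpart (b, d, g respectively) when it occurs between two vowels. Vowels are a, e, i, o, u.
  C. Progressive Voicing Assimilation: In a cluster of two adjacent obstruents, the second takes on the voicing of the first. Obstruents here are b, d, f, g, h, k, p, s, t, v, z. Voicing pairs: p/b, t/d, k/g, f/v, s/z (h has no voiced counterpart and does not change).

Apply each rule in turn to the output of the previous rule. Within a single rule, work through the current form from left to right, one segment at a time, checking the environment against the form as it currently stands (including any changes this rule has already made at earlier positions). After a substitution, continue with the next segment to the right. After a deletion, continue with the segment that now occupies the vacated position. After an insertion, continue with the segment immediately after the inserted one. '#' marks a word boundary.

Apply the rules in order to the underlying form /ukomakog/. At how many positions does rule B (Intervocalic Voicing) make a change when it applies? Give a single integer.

A Final Devoicing: [ukomakog] → [ukomakok]
B Intervocalic Voicing: [ukomakok] → [ugomagok]
C Progressive Voicing Assimilation: no change — [ugomagok]
Rule B changed 2 position(s).

2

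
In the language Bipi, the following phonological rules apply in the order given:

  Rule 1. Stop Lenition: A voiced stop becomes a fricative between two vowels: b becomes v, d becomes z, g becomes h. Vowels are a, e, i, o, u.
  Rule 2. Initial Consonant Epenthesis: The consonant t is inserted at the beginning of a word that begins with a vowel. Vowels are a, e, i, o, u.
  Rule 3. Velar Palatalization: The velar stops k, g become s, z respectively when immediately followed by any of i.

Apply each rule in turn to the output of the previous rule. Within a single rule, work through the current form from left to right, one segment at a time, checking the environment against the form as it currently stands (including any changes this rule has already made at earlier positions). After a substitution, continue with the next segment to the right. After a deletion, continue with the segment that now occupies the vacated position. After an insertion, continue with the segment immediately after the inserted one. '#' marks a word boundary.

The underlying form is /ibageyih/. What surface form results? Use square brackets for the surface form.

Rule 1 Stop Lenition: [ibageyih] → [ivaheyih]
Rule 2 Initial Consonant Epenthesis: [ivaheyih] → [tivaheyih]
Rule 3 Velar Palatalization: no change — [tivaheyih]

[tivaheyih]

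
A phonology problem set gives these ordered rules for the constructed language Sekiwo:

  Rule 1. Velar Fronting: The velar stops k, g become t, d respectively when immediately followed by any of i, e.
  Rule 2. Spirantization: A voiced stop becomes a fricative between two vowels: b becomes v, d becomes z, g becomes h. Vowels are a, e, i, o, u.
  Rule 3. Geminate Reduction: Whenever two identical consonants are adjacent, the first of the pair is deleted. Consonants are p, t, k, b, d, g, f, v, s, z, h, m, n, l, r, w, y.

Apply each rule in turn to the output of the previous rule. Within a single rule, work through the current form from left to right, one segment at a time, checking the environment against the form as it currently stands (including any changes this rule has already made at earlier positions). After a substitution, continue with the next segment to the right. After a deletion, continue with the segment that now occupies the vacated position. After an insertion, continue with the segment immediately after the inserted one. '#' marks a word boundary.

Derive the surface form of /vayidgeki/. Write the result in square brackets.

[vayideti]

Rule 1 Velar Fronting: [vayidgeki] → [vayiddeti]
Rule 2 Spirantization: no change — [vayiddeti]
Rule 3 Geminate Reduction: [vayiddeti] → [vayideti]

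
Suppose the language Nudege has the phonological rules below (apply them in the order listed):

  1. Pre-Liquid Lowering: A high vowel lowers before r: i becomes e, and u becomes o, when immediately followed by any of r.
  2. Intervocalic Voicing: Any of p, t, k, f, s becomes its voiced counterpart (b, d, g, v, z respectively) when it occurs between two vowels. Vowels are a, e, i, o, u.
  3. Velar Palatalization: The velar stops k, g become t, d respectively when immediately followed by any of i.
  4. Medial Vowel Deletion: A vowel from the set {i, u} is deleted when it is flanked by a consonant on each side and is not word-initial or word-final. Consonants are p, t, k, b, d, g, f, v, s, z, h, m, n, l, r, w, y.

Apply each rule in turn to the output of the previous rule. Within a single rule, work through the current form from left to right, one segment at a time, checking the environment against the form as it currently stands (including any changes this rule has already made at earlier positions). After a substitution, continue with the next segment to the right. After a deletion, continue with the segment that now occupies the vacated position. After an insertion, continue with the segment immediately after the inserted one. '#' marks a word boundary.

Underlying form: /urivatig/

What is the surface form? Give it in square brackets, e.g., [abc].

[orvadg]

1 Pre-Liquid Lowering: [urivatig] → [orivatig]
2 Intervocalic Voicing: [orivatig] → [orivadig]
3 Velar Palatalization: no change — [orivadig]
4 Medial Vowel Deletion: [orivadig] → [orvadg]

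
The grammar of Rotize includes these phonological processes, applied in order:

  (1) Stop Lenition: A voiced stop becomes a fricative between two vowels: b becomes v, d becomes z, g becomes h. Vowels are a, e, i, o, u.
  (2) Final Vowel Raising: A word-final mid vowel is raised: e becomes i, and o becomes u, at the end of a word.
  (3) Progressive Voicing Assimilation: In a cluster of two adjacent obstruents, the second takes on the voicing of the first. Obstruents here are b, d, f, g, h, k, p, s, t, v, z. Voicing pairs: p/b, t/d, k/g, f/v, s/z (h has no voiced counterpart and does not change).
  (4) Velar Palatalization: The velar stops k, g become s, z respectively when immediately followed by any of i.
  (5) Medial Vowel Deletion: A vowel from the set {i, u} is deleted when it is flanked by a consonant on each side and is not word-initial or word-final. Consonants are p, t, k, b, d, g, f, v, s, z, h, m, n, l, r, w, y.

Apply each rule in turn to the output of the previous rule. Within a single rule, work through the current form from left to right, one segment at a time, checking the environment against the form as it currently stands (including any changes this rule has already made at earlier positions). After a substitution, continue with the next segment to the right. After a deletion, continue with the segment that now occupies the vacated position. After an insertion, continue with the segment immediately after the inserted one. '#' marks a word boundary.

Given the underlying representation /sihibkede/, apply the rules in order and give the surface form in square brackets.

[shbgezi]

(1) Stop Lenition: [sihibkede] → [sihibkeze]
(2) Final Vowel Raising: [sihibkeze] → [sihibkezi]
(3) Progressive Voicing Assimilation: [sihibkezi] → [sihibgezi]
(4) Velar Palatalization: no change — [sihibgezi]
(5) Medial Vowel Deletion: [sihibgezi] → [shbgezi]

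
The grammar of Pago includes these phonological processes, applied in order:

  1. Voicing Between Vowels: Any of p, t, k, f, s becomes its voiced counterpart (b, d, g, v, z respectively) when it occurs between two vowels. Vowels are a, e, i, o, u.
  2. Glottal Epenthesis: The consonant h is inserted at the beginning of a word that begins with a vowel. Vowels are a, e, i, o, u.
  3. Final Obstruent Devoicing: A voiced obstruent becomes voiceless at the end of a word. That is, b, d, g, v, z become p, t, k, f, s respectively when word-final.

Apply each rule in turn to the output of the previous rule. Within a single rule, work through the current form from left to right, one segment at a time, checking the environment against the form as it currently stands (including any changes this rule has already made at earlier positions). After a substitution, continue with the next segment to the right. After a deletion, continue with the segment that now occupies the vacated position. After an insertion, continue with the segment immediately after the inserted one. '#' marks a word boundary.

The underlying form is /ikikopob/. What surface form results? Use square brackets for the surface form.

[higigobop]

1 Voicing Between Vowels: [ikikopob] → [igigobob]
2 Glottal Epenthesis: [igigobob] → [higigobob]
3 Final Obstruent Devoicing: [higigobob] → [higigobop]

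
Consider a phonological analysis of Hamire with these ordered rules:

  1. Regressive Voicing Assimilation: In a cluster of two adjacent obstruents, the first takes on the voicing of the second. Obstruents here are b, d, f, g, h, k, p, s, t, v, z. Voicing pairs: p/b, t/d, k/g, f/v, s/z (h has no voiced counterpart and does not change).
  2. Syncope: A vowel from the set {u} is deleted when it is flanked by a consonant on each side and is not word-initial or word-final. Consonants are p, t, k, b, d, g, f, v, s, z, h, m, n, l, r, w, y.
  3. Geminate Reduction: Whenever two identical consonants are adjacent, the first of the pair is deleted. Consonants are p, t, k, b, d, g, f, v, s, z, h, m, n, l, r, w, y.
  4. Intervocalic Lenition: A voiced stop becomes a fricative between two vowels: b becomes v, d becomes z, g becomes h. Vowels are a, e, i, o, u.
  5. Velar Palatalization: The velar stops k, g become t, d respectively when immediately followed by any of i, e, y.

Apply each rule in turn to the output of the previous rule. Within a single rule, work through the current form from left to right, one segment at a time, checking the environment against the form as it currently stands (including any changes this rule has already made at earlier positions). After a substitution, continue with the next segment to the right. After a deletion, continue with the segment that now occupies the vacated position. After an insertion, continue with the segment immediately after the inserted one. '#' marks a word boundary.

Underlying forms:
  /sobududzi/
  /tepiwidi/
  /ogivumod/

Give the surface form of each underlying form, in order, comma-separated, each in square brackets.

[sobdzi], [tepiwizi], [ohivmod]

/sobududzi/:
  1 Regressive Voicing Assimilation: no change — [sobududzi]
  2 Syncope: [sobududzi] → [sobddzi]
  3 Geminate Reduction: [sobddzi] → [sobdzi]
  4 Intervocalic Lenition: no change — [sobdzi]
  5 Velar Palatalization: no change — [sobdzi]
/tepiwidi/:
  1 Regressive Voicing Assimilation: no change — [tepiwidi]
  2 Syncope: no change — [tepiwidi]
  3 Geminate Reduction: no change — [tepiwidi]
  4 Intervocalic Lenition: [tepiwidi] → [tepiwizi]
  5 Velar Palatalization: no change — [tepiwizi]
/ogivumod/:
  1 Regressive Voicing Assimilation: no change — [ogivumod]
  2 Syncope: [ogivumod] → [ogivmod]
  3 Geminate Reduction: no change — [ogivmod]
  4 Intervocalic Lenition: [ogivmod] → [ohivmod]
  5 Velar Palatalization: no change — [ohivmod]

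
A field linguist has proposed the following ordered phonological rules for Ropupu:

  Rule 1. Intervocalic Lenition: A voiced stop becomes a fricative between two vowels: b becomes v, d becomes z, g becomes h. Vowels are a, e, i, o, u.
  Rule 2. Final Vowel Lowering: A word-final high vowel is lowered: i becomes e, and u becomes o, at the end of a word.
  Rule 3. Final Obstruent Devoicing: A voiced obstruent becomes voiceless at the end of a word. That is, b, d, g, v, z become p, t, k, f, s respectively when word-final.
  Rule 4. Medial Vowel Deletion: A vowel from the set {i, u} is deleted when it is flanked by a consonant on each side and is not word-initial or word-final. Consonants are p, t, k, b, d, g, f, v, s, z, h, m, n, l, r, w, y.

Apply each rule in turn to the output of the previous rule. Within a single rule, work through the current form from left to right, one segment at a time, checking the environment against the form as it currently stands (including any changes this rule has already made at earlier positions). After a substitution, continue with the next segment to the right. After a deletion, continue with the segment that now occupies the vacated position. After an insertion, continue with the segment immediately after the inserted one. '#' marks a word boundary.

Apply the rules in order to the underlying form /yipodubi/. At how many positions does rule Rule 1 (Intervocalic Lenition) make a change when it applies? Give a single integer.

Rule 1 Intervocalic Lenition: [yipodubi] → [yipozuvi]
Rule 2 Final Vowel Lowering: [yipozuvi] → [yipozuve]
Rule 3 Final Obstruent Devoicing: no change — [yipozuve]
Rule 4 Medial Vowel Deletion: [yipozuve] → [ypozve]
Rule Rule 1 changed 2 position(s).

2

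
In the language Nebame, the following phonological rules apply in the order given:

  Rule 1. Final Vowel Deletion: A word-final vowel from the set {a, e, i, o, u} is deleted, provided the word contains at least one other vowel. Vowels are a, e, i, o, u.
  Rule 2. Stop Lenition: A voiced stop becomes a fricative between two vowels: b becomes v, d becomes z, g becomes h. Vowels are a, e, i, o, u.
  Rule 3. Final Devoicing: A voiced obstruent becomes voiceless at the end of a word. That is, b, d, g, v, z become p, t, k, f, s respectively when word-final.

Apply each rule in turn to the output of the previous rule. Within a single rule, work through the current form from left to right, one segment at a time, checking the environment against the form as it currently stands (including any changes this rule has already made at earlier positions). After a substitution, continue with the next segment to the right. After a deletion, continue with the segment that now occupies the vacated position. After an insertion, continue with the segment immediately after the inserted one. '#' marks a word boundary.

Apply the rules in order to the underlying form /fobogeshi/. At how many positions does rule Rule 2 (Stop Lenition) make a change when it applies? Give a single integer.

2

Rule 1 Final Vowel Deletion: [fobogeshi] → [fobogesh]
Rule 2 Stop Lenition: [fobogesh] → [fovohesh]
Rule 3 Final Devoicing: no change — [fovohesh]
Rule Rule 2 changed 2 position(s).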